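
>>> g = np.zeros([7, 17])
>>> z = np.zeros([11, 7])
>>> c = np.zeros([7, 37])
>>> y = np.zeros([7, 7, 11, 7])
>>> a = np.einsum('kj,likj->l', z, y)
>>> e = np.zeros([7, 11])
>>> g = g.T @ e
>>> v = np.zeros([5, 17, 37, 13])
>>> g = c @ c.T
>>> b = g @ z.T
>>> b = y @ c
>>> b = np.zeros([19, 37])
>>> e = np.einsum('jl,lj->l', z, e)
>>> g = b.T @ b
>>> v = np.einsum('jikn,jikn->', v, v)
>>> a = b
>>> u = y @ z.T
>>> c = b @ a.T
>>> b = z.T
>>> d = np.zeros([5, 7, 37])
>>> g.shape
(37, 37)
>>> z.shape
(11, 7)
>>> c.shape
(19, 19)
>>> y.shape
(7, 7, 11, 7)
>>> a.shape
(19, 37)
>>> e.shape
(7,)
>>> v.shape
()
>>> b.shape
(7, 11)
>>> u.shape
(7, 7, 11, 11)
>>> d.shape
(5, 7, 37)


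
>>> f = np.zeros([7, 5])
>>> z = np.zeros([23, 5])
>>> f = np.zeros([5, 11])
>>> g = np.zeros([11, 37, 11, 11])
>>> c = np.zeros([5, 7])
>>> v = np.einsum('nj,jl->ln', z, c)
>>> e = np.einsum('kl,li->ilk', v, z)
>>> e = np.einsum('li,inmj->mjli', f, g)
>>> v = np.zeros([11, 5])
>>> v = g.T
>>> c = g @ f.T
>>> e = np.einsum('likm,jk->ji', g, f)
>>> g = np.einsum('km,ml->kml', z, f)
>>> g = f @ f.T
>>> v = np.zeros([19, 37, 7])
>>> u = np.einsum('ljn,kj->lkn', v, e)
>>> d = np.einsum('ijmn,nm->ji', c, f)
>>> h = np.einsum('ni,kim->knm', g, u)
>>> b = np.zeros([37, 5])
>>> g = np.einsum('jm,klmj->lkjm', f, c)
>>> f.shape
(5, 11)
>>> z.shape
(23, 5)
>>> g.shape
(37, 11, 5, 11)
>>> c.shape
(11, 37, 11, 5)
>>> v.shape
(19, 37, 7)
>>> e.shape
(5, 37)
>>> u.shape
(19, 5, 7)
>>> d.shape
(37, 11)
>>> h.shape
(19, 5, 7)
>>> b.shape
(37, 5)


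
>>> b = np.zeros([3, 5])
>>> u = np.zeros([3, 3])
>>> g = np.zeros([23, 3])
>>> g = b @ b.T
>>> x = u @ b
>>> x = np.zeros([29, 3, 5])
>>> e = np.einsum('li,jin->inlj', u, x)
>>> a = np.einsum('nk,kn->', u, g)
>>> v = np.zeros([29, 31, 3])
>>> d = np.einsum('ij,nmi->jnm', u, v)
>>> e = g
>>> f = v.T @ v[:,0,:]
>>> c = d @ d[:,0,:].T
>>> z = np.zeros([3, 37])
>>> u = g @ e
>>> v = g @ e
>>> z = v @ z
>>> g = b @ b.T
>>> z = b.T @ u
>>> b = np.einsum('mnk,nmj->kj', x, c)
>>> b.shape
(5, 3)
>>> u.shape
(3, 3)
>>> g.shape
(3, 3)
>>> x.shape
(29, 3, 5)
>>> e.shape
(3, 3)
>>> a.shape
()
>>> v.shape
(3, 3)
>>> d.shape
(3, 29, 31)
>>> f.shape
(3, 31, 3)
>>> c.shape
(3, 29, 3)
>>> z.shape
(5, 3)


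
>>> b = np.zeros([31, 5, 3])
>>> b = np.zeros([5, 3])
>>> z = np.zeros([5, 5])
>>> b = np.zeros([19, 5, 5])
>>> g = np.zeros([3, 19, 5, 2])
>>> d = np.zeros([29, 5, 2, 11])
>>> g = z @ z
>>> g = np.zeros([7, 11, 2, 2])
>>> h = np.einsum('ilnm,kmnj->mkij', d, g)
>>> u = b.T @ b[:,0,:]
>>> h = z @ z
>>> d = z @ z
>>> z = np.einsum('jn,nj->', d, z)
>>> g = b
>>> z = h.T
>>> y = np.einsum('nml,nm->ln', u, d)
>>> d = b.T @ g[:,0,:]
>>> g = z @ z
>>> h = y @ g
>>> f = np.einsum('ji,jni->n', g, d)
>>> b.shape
(19, 5, 5)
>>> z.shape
(5, 5)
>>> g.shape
(5, 5)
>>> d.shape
(5, 5, 5)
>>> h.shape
(5, 5)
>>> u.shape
(5, 5, 5)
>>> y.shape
(5, 5)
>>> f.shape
(5,)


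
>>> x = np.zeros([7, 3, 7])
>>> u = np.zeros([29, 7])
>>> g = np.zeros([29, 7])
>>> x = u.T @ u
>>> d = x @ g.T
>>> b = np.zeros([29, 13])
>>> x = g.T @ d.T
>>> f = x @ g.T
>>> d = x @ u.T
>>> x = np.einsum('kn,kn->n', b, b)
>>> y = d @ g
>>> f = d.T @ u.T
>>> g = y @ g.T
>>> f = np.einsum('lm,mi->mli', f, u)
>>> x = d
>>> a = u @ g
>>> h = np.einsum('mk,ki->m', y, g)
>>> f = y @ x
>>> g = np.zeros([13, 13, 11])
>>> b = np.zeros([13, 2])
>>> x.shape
(7, 29)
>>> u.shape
(29, 7)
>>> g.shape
(13, 13, 11)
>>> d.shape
(7, 29)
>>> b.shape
(13, 2)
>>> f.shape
(7, 29)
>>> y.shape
(7, 7)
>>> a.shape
(29, 29)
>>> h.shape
(7,)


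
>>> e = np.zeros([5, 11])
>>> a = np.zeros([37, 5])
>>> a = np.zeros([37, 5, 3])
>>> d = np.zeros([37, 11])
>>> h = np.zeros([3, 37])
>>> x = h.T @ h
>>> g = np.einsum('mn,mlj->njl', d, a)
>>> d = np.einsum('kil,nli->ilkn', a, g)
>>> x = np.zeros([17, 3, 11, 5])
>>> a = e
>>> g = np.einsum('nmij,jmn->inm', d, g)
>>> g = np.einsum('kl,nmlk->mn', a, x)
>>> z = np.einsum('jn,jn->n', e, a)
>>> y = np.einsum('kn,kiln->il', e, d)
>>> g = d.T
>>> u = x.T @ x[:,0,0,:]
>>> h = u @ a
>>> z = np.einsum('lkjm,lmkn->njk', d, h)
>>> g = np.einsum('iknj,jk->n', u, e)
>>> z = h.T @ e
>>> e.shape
(5, 11)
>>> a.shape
(5, 11)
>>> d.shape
(5, 3, 37, 11)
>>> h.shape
(5, 11, 3, 11)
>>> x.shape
(17, 3, 11, 5)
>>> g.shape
(3,)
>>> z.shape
(11, 3, 11, 11)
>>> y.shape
(3, 37)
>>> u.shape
(5, 11, 3, 5)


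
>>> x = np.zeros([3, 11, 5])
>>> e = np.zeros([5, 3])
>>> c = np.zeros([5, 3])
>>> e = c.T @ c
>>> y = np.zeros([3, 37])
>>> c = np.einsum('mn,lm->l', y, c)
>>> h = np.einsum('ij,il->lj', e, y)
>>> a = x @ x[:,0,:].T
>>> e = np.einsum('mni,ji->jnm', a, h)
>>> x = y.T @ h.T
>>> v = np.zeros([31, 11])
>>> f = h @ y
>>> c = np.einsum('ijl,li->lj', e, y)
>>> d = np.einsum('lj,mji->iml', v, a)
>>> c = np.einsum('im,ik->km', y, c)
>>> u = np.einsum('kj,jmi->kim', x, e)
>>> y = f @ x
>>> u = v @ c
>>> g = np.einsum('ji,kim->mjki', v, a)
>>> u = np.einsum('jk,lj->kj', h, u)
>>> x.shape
(37, 37)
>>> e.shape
(37, 11, 3)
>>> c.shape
(11, 37)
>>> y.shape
(37, 37)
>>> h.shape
(37, 3)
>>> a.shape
(3, 11, 3)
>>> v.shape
(31, 11)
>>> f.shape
(37, 37)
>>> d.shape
(3, 3, 31)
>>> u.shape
(3, 37)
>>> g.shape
(3, 31, 3, 11)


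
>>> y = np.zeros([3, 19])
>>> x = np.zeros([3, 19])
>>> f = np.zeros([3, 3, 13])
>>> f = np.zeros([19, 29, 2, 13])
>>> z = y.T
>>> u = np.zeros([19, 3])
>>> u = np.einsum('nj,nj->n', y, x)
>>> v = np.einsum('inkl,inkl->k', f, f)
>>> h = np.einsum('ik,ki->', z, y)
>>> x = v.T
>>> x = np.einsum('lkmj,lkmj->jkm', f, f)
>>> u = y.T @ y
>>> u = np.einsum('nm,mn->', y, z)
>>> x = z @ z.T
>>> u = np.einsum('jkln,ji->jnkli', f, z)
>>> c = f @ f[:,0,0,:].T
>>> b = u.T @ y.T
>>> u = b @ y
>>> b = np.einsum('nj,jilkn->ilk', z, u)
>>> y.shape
(3, 19)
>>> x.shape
(19, 19)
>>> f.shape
(19, 29, 2, 13)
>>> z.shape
(19, 3)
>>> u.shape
(3, 2, 29, 13, 19)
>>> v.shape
(2,)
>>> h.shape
()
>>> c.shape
(19, 29, 2, 19)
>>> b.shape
(2, 29, 13)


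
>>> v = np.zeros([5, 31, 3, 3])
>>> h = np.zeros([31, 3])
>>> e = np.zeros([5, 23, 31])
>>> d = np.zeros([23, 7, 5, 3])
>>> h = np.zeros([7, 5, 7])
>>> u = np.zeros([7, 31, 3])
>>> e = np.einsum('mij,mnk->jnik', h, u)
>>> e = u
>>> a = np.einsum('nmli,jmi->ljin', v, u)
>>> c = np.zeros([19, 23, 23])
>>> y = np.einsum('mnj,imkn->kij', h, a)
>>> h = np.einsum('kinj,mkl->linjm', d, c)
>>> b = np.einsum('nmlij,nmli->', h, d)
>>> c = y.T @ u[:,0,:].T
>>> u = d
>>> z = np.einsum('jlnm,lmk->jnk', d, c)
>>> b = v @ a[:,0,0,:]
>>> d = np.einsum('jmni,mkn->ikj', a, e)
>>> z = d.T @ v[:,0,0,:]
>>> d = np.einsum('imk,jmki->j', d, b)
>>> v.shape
(5, 31, 3, 3)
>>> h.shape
(23, 7, 5, 3, 19)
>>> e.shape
(7, 31, 3)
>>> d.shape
(5,)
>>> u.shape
(23, 7, 5, 3)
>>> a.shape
(3, 7, 3, 5)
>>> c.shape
(7, 3, 7)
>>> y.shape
(3, 3, 7)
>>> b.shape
(5, 31, 3, 5)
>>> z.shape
(3, 31, 3)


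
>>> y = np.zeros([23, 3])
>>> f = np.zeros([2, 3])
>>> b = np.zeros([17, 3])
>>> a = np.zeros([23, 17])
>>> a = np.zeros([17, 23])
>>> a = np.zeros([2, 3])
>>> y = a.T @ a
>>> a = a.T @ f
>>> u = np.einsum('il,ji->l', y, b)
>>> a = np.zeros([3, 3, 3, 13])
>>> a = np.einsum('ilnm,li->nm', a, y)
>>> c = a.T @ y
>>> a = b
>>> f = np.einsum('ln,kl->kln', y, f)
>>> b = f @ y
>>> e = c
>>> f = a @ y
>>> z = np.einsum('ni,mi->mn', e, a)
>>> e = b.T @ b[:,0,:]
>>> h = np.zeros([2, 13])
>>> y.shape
(3, 3)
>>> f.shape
(17, 3)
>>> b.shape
(2, 3, 3)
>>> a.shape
(17, 3)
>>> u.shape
(3,)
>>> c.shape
(13, 3)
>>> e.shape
(3, 3, 3)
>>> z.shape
(17, 13)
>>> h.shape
(2, 13)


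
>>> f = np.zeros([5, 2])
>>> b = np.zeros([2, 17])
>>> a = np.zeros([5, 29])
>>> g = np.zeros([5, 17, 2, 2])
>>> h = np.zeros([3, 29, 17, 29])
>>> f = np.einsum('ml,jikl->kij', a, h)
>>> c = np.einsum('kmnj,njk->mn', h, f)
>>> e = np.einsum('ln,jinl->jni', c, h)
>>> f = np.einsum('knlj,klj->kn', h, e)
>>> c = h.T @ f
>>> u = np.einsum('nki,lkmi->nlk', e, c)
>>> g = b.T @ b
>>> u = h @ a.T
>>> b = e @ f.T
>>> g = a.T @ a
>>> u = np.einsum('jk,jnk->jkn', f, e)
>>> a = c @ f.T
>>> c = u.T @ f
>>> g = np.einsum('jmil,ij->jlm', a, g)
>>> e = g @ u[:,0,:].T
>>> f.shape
(3, 29)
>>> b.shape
(3, 17, 3)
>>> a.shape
(29, 17, 29, 3)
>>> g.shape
(29, 3, 17)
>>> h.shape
(3, 29, 17, 29)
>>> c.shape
(17, 29, 29)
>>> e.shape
(29, 3, 3)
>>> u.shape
(3, 29, 17)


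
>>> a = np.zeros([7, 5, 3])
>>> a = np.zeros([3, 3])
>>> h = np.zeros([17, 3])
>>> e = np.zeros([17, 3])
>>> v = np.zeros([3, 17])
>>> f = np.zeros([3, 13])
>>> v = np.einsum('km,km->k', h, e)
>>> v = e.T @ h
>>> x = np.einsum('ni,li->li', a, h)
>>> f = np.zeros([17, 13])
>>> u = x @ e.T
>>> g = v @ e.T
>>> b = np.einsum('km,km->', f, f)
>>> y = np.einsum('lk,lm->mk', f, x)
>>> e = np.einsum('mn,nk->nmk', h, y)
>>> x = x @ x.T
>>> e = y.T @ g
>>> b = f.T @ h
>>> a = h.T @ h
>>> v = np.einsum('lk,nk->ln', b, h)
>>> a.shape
(3, 3)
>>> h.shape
(17, 3)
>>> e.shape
(13, 17)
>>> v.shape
(13, 17)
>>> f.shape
(17, 13)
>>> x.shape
(17, 17)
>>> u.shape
(17, 17)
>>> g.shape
(3, 17)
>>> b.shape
(13, 3)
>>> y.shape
(3, 13)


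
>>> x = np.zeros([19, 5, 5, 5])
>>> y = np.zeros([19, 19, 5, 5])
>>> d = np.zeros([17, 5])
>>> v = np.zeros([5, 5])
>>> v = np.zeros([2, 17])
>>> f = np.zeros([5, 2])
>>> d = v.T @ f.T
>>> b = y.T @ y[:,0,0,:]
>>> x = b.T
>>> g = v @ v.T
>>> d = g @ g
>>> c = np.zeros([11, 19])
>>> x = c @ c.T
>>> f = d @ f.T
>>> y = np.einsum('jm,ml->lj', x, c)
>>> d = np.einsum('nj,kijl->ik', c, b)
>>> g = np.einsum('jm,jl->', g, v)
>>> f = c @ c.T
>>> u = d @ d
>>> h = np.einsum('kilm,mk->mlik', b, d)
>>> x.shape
(11, 11)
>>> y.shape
(19, 11)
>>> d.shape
(5, 5)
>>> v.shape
(2, 17)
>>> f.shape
(11, 11)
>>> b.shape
(5, 5, 19, 5)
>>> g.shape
()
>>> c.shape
(11, 19)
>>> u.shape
(5, 5)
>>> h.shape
(5, 19, 5, 5)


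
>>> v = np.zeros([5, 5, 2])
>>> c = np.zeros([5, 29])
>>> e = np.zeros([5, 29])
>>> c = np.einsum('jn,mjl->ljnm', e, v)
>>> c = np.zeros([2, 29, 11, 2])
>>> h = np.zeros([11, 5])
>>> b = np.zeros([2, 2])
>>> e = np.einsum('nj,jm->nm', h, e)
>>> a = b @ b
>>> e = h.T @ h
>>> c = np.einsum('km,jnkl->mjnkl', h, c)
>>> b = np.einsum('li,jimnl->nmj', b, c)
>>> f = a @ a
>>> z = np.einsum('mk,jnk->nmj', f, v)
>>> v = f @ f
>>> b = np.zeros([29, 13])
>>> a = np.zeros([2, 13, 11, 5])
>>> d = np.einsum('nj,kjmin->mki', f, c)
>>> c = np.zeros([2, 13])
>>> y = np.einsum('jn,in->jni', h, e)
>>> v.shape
(2, 2)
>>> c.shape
(2, 13)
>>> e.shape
(5, 5)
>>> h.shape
(11, 5)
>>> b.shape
(29, 13)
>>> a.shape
(2, 13, 11, 5)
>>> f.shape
(2, 2)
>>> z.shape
(5, 2, 5)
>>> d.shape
(29, 5, 11)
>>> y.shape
(11, 5, 5)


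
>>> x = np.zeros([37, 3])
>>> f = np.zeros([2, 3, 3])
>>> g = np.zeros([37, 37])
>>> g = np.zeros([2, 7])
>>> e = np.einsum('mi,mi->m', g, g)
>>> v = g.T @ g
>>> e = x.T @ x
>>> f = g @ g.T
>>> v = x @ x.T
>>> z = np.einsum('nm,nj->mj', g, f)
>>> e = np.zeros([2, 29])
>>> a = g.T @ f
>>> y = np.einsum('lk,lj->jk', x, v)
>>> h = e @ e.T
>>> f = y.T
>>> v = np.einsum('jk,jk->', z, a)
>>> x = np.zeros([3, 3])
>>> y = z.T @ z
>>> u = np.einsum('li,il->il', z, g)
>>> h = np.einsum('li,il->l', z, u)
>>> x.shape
(3, 3)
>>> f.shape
(3, 37)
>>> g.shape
(2, 7)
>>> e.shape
(2, 29)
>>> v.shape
()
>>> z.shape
(7, 2)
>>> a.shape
(7, 2)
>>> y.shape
(2, 2)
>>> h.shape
(7,)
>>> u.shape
(2, 7)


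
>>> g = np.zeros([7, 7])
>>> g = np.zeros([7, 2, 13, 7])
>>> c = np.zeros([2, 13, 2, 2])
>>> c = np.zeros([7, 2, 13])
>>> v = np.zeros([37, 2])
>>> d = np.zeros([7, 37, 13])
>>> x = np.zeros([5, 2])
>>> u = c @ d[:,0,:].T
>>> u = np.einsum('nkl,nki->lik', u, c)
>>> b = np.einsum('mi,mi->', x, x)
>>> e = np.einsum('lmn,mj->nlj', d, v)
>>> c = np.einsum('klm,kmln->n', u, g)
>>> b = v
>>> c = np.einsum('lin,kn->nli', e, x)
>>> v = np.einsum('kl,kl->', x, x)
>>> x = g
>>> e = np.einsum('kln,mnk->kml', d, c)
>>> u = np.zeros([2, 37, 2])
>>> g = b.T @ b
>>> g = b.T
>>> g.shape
(2, 37)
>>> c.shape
(2, 13, 7)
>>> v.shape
()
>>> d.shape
(7, 37, 13)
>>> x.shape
(7, 2, 13, 7)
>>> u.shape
(2, 37, 2)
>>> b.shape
(37, 2)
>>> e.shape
(7, 2, 37)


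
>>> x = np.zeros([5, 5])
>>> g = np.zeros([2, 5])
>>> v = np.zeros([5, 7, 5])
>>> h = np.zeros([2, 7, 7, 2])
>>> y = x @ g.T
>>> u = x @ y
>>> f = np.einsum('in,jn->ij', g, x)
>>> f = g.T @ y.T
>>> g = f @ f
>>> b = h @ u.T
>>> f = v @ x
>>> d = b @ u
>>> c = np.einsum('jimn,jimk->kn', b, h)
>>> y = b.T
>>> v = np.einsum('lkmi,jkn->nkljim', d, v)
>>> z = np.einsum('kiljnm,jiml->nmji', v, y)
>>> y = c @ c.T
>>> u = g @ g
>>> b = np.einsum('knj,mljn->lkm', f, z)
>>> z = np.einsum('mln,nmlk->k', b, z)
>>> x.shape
(5, 5)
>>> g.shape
(5, 5)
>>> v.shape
(5, 7, 2, 5, 2, 7)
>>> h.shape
(2, 7, 7, 2)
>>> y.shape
(2, 2)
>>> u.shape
(5, 5)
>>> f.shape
(5, 7, 5)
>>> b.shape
(7, 5, 2)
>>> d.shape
(2, 7, 7, 2)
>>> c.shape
(2, 5)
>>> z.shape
(7,)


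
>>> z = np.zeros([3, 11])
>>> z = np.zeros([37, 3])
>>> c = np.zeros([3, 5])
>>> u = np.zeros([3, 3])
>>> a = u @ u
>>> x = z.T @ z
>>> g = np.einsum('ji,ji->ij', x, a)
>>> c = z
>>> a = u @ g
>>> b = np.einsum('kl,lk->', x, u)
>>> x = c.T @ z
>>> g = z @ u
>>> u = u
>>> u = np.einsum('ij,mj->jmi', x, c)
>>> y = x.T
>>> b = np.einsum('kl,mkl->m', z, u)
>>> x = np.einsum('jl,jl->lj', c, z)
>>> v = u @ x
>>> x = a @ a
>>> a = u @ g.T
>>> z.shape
(37, 3)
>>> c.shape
(37, 3)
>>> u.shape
(3, 37, 3)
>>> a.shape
(3, 37, 37)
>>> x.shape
(3, 3)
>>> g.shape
(37, 3)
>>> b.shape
(3,)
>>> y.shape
(3, 3)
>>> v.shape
(3, 37, 37)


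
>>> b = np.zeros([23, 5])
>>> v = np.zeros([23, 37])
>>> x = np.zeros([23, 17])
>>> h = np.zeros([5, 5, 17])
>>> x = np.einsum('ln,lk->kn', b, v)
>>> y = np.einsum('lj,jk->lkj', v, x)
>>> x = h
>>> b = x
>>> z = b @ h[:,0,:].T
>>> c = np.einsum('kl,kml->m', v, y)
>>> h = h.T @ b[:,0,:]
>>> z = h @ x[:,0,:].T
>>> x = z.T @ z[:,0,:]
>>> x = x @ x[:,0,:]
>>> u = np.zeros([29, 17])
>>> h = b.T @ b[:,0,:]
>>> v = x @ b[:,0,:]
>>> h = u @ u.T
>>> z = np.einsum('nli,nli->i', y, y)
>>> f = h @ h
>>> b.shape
(5, 5, 17)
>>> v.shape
(5, 5, 17)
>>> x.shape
(5, 5, 5)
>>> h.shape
(29, 29)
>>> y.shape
(23, 5, 37)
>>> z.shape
(37,)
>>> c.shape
(5,)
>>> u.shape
(29, 17)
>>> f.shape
(29, 29)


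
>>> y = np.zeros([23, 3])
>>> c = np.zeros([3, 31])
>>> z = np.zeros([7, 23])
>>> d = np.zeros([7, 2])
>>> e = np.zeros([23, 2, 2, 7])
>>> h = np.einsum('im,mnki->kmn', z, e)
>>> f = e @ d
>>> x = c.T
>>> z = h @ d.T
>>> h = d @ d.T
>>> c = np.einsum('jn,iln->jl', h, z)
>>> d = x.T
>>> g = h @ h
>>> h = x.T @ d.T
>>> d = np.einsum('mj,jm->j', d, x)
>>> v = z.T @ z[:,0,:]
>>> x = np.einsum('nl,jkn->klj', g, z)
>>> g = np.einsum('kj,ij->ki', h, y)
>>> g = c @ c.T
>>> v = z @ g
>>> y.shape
(23, 3)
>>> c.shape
(7, 23)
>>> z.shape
(2, 23, 7)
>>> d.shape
(31,)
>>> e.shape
(23, 2, 2, 7)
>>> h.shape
(3, 3)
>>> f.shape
(23, 2, 2, 2)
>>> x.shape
(23, 7, 2)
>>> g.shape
(7, 7)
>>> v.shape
(2, 23, 7)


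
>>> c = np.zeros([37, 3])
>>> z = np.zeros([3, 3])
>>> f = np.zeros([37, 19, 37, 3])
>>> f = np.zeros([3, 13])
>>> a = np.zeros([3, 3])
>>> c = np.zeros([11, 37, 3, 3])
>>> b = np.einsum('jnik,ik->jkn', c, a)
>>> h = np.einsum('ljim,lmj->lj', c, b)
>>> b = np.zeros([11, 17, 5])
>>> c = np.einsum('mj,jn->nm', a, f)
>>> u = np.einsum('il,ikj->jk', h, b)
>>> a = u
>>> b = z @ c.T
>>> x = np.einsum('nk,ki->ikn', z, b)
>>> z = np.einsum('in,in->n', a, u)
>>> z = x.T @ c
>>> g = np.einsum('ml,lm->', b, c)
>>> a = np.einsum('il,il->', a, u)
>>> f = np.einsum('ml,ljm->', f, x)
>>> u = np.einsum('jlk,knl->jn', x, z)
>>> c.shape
(13, 3)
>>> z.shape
(3, 3, 3)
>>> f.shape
()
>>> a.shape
()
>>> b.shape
(3, 13)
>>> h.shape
(11, 37)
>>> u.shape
(13, 3)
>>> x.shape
(13, 3, 3)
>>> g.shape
()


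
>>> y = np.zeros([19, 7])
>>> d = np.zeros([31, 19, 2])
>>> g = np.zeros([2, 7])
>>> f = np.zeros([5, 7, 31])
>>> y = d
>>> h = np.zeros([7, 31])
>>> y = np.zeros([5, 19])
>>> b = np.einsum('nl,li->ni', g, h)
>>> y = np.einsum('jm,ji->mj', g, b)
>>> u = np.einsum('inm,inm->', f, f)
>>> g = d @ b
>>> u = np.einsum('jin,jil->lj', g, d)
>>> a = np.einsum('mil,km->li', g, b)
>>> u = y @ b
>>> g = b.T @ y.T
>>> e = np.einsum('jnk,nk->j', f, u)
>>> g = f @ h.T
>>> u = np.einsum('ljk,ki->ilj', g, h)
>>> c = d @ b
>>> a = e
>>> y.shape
(7, 2)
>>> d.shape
(31, 19, 2)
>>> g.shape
(5, 7, 7)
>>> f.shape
(5, 7, 31)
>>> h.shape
(7, 31)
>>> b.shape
(2, 31)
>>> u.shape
(31, 5, 7)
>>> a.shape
(5,)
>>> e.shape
(5,)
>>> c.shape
(31, 19, 31)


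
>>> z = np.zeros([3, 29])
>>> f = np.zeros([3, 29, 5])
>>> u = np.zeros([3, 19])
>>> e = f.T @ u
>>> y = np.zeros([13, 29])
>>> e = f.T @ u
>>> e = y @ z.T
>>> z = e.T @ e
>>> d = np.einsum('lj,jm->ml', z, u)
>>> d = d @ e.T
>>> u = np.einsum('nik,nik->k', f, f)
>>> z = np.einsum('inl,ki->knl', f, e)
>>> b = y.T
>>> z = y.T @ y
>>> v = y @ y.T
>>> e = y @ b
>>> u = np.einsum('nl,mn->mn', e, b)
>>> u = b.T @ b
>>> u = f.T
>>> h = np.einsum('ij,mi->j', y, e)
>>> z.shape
(29, 29)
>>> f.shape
(3, 29, 5)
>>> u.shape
(5, 29, 3)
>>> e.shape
(13, 13)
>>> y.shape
(13, 29)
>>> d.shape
(19, 13)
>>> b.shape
(29, 13)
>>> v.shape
(13, 13)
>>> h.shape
(29,)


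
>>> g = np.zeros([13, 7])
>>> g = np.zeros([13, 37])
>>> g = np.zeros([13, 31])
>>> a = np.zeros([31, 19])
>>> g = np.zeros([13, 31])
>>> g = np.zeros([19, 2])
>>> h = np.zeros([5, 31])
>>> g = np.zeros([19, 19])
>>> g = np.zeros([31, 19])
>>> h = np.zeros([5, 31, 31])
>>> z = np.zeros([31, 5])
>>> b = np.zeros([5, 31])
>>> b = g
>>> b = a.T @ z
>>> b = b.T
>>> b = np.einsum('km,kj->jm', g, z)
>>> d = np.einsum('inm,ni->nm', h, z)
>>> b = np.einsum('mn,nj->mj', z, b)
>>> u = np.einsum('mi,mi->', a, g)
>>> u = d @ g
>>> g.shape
(31, 19)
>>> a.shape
(31, 19)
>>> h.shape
(5, 31, 31)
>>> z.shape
(31, 5)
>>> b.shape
(31, 19)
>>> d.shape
(31, 31)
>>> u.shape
(31, 19)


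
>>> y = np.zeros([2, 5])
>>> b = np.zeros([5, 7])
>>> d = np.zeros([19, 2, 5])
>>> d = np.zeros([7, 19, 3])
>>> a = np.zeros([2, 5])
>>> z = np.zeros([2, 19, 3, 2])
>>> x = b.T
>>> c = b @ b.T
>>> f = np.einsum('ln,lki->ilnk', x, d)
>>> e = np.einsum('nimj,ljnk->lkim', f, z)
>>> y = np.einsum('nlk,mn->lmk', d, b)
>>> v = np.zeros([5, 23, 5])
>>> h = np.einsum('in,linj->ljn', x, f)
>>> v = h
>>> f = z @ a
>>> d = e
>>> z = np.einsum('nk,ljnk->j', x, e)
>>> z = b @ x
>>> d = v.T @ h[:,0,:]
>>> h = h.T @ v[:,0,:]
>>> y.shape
(19, 5, 3)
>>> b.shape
(5, 7)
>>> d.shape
(5, 19, 5)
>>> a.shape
(2, 5)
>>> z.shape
(5, 5)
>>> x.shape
(7, 5)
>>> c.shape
(5, 5)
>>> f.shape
(2, 19, 3, 5)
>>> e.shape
(2, 2, 7, 5)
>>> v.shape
(3, 19, 5)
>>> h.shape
(5, 19, 5)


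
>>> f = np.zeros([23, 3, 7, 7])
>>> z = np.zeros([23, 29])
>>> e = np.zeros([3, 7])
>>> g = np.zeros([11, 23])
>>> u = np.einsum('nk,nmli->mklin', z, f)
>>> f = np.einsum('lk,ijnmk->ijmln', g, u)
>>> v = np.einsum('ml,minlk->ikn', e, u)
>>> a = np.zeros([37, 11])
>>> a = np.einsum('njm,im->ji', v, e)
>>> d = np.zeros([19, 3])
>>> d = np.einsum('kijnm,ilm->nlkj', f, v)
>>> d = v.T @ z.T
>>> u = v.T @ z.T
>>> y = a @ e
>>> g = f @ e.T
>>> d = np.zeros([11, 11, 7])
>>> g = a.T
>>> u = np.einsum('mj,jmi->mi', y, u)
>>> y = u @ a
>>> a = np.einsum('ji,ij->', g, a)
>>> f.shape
(3, 29, 7, 11, 7)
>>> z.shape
(23, 29)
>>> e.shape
(3, 7)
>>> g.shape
(3, 23)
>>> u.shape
(23, 23)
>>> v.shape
(29, 23, 7)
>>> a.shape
()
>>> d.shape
(11, 11, 7)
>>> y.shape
(23, 3)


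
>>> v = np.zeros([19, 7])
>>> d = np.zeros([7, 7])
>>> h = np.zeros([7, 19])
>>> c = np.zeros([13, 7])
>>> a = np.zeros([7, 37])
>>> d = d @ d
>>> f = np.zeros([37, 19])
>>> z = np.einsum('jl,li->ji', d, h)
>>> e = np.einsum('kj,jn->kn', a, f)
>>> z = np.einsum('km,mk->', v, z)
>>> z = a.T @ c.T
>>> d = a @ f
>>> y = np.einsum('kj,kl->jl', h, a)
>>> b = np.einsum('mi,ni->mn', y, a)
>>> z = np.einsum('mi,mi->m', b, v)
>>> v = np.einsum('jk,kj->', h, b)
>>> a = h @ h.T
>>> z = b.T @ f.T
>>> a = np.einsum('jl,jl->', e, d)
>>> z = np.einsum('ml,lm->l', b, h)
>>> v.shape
()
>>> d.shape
(7, 19)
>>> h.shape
(7, 19)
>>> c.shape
(13, 7)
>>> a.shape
()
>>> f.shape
(37, 19)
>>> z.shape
(7,)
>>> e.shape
(7, 19)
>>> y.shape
(19, 37)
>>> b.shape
(19, 7)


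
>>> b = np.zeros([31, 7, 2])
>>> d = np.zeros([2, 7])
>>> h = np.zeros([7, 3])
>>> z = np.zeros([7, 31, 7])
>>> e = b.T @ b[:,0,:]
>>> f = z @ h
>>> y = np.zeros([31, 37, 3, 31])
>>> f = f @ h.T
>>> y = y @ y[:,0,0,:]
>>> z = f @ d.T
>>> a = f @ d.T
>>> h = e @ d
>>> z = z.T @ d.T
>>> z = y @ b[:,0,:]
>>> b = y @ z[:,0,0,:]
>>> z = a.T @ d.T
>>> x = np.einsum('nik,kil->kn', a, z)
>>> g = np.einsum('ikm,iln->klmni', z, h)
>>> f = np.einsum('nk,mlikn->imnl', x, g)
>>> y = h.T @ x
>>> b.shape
(31, 37, 3, 2)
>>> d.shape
(2, 7)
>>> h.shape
(2, 7, 7)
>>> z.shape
(2, 31, 2)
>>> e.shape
(2, 7, 2)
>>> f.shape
(2, 31, 2, 7)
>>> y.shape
(7, 7, 7)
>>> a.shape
(7, 31, 2)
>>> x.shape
(2, 7)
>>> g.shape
(31, 7, 2, 7, 2)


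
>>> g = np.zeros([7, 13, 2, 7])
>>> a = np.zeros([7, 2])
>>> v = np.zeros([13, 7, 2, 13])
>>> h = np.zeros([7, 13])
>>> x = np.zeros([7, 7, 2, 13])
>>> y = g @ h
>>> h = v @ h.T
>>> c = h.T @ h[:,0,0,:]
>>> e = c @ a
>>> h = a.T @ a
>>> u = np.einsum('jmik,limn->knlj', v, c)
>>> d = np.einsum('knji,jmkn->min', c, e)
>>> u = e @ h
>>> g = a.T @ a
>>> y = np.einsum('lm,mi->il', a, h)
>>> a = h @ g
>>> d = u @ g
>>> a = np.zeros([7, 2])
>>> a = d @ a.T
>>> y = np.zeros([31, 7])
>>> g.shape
(2, 2)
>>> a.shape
(7, 2, 7, 7)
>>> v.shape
(13, 7, 2, 13)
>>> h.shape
(2, 2)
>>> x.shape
(7, 7, 2, 13)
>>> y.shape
(31, 7)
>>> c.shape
(7, 2, 7, 7)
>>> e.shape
(7, 2, 7, 2)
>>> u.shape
(7, 2, 7, 2)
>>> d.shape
(7, 2, 7, 2)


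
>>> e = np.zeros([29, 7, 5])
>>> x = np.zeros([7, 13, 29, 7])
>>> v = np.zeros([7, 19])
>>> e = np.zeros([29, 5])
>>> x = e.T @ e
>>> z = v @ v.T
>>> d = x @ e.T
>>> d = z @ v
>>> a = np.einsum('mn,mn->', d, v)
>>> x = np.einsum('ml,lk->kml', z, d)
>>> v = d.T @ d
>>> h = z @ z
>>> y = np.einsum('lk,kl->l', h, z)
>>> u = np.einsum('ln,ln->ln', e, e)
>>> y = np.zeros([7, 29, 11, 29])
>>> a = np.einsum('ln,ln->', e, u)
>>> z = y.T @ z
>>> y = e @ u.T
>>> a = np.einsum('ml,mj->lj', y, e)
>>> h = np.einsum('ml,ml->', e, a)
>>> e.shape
(29, 5)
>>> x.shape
(19, 7, 7)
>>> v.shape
(19, 19)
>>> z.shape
(29, 11, 29, 7)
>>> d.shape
(7, 19)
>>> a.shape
(29, 5)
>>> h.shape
()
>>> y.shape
(29, 29)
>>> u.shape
(29, 5)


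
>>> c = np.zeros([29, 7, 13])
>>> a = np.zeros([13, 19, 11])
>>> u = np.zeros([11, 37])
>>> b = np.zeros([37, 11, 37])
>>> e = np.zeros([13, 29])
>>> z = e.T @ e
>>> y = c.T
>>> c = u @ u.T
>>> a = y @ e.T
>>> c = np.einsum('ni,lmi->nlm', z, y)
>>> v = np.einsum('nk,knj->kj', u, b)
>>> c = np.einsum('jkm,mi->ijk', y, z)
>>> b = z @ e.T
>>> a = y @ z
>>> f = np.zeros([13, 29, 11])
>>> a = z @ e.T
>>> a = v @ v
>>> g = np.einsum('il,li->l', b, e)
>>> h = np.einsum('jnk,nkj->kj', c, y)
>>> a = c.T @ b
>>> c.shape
(29, 13, 7)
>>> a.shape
(7, 13, 13)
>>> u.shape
(11, 37)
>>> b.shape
(29, 13)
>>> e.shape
(13, 29)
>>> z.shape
(29, 29)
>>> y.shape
(13, 7, 29)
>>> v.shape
(37, 37)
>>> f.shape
(13, 29, 11)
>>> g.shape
(13,)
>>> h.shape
(7, 29)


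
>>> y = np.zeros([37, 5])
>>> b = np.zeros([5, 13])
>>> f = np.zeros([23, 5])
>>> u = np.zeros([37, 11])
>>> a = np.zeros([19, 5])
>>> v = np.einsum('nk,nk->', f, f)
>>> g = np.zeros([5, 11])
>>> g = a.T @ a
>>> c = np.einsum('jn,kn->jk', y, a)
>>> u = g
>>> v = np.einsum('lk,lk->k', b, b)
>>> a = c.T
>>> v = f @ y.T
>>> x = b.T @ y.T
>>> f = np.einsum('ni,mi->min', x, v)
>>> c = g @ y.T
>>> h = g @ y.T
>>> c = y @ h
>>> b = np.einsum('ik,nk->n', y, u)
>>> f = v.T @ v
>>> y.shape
(37, 5)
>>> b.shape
(5,)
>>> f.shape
(37, 37)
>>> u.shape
(5, 5)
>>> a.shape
(19, 37)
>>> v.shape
(23, 37)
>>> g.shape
(5, 5)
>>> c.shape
(37, 37)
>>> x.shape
(13, 37)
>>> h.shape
(5, 37)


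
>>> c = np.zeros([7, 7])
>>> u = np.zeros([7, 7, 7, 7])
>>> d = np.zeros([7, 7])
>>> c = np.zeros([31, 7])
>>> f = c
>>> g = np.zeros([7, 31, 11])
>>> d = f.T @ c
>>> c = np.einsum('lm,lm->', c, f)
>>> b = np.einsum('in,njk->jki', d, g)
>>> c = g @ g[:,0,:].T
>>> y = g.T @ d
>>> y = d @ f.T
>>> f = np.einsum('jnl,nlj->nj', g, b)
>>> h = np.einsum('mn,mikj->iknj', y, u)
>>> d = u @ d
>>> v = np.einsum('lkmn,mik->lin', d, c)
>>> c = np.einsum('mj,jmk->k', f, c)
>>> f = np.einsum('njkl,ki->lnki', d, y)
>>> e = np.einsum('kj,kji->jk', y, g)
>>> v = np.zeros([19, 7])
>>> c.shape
(7,)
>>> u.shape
(7, 7, 7, 7)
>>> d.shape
(7, 7, 7, 7)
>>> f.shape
(7, 7, 7, 31)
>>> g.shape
(7, 31, 11)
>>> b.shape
(31, 11, 7)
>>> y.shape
(7, 31)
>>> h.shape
(7, 7, 31, 7)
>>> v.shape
(19, 7)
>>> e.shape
(31, 7)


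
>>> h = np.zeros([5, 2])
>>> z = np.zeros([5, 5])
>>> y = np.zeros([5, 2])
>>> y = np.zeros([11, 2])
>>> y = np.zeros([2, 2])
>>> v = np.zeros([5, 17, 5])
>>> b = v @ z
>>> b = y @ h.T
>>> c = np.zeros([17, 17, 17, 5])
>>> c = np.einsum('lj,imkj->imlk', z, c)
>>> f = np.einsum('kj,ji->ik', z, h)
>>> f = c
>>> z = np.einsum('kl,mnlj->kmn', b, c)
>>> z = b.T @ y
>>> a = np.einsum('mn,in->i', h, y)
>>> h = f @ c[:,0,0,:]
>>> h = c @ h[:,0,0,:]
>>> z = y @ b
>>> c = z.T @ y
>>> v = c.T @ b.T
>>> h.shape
(17, 17, 5, 17)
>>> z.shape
(2, 5)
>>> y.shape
(2, 2)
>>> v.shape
(2, 2)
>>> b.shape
(2, 5)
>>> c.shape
(5, 2)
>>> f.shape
(17, 17, 5, 17)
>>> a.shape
(2,)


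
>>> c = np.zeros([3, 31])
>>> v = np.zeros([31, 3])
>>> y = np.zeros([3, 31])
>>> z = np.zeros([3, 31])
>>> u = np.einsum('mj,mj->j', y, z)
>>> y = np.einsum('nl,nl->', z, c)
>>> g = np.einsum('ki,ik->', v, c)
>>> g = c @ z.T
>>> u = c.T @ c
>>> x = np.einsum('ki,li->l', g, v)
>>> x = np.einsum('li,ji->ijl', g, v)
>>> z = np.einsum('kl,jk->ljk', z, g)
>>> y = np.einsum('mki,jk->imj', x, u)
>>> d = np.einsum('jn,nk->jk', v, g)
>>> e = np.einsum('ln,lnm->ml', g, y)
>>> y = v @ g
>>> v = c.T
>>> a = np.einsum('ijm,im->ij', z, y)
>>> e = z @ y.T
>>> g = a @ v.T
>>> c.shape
(3, 31)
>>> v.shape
(31, 3)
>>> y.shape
(31, 3)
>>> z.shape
(31, 3, 3)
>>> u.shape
(31, 31)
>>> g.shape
(31, 31)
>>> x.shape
(3, 31, 3)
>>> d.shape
(31, 3)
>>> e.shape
(31, 3, 31)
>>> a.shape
(31, 3)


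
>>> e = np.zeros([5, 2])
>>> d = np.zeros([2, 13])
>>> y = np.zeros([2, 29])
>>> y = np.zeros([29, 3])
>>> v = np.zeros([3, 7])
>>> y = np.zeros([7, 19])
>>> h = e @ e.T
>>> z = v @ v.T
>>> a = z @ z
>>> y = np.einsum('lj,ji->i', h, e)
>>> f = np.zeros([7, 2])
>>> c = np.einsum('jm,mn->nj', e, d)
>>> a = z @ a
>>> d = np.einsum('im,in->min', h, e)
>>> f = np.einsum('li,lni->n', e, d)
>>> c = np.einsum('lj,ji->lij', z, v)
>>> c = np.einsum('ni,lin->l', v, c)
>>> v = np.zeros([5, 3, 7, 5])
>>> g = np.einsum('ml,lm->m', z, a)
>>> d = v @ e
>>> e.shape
(5, 2)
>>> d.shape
(5, 3, 7, 2)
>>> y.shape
(2,)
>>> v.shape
(5, 3, 7, 5)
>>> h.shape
(5, 5)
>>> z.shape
(3, 3)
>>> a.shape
(3, 3)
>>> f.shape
(5,)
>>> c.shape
(3,)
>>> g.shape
(3,)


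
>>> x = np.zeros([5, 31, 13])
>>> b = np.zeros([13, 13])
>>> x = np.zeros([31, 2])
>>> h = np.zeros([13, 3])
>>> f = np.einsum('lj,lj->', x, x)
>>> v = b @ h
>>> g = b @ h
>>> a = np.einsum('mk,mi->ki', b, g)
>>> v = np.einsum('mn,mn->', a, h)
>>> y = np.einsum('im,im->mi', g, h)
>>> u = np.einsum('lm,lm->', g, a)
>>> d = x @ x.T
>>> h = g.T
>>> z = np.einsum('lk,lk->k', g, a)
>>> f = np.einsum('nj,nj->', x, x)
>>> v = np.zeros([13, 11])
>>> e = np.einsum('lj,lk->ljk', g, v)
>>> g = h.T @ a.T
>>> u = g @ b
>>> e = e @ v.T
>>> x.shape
(31, 2)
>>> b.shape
(13, 13)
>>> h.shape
(3, 13)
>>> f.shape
()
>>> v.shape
(13, 11)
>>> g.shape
(13, 13)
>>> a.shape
(13, 3)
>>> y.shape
(3, 13)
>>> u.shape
(13, 13)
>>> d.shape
(31, 31)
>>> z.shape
(3,)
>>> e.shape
(13, 3, 13)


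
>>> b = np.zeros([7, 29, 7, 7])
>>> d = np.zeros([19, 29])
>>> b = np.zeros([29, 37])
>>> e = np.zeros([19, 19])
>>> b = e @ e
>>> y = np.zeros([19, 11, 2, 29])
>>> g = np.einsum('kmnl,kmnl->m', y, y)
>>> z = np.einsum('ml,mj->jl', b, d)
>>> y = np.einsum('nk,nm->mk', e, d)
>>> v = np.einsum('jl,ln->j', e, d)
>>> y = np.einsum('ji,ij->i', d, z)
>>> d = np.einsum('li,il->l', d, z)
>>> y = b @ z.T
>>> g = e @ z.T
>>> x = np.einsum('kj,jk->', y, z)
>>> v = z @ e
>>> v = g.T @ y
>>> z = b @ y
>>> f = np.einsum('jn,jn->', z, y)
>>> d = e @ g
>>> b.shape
(19, 19)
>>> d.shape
(19, 29)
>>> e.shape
(19, 19)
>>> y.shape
(19, 29)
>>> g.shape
(19, 29)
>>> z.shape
(19, 29)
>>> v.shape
(29, 29)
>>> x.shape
()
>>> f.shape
()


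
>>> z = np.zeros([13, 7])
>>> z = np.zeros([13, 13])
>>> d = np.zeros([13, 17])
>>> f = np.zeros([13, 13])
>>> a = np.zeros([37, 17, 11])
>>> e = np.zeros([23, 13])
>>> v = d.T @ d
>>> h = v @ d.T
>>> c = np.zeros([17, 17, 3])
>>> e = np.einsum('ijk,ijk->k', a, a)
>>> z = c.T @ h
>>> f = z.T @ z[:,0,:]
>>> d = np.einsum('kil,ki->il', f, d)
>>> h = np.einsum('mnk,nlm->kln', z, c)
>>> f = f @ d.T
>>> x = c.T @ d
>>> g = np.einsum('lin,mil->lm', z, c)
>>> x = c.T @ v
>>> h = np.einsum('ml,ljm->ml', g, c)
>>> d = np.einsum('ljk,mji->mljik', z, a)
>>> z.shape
(3, 17, 13)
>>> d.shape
(37, 3, 17, 11, 13)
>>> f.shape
(13, 17, 17)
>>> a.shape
(37, 17, 11)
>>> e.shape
(11,)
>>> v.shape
(17, 17)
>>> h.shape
(3, 17)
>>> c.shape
(17, 17, 3)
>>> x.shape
(3, 17, 17)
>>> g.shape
(3, 17)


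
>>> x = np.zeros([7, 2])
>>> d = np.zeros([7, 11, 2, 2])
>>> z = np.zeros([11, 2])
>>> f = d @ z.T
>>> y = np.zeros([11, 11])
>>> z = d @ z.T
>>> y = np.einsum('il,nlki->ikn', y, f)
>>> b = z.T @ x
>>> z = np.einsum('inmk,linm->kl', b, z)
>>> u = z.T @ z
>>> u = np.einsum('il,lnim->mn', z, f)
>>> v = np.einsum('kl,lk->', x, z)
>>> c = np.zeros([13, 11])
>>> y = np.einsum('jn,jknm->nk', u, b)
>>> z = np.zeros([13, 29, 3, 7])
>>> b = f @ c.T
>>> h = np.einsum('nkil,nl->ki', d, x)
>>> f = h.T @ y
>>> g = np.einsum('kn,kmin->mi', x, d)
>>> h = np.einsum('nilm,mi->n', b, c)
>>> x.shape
(7, 2)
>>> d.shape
(7, 11, 2, 2)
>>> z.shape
(13, 29, 3, 7)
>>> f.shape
(2, 2)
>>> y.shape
(11, 2)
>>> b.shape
(7, 11, 2, 13)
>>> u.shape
(11, 11)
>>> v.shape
()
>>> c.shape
(13, 11)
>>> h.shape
(7,)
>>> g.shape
(11, 2)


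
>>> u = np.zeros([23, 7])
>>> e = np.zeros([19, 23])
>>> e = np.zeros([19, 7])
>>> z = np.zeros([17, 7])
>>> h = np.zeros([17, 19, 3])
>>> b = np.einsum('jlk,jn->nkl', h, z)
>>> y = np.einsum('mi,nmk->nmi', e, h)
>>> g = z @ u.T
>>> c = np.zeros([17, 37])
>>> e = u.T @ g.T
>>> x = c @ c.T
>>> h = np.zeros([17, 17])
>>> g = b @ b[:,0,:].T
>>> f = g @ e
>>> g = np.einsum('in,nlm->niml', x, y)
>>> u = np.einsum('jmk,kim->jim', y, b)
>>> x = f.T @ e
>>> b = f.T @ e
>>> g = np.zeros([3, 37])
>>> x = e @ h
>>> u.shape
(17, 3, 19)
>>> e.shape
(7, 17)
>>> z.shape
(17, 7)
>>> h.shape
(17, 17)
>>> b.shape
(17, 3, 17)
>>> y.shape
(17, 19, 7)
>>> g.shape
(3, 37)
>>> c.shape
(17, 37)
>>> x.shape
(7, 17)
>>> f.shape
(7, 3, 17)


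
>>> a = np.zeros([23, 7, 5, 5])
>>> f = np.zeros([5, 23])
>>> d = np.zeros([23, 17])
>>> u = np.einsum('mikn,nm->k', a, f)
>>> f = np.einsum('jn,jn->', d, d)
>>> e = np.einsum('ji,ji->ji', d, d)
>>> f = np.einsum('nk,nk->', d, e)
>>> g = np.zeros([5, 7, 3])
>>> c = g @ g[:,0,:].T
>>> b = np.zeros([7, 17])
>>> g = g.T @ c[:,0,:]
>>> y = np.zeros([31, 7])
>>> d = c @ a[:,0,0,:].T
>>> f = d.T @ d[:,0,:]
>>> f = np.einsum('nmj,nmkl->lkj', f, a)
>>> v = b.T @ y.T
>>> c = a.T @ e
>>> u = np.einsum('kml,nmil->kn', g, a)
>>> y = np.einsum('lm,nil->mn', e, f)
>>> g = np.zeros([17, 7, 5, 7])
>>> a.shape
(23, 7, 5, 5)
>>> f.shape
(5, 5, 23)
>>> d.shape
(5, 7, 23)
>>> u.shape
(3, 23)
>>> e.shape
(23, 17)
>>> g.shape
(17, 7, 5, 7)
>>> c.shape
(5, 5, 7, 17)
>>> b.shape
(7, 17)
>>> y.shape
(17, 5)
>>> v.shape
(17, 31)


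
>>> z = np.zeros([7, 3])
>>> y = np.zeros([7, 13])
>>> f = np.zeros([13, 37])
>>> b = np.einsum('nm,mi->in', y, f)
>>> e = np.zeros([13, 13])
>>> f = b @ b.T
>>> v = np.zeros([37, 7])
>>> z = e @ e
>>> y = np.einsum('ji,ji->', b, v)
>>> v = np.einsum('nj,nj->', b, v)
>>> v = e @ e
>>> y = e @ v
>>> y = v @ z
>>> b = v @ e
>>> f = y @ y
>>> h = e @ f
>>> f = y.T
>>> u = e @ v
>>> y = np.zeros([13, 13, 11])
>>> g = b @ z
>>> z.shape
(13, 13)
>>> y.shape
(13, 13, 11)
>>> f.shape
(13, 13)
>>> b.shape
(13, 13)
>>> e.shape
(13, 13)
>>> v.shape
(13, 13)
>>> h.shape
(13, 13)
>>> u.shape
(13, 13)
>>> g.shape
(13, 13)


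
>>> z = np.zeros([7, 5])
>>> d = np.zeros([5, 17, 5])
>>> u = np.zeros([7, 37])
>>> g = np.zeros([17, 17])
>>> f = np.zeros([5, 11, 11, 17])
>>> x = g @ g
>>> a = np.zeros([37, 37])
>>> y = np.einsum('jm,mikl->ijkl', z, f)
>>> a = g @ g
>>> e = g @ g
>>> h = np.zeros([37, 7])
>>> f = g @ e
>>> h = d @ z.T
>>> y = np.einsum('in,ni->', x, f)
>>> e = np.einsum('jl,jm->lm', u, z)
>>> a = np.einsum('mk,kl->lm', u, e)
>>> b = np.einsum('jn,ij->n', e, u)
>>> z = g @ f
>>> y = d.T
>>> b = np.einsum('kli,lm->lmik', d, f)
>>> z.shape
(17, 17)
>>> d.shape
(5, 17, 5)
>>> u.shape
(7, 37)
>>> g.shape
(17, 17)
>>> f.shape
(17, 17)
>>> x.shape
(17, 17)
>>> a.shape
(5, 7)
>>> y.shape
(5, 17, 5)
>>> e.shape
(37, 5)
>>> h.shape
(5, 17, 7)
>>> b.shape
(17, 17, 5, 5)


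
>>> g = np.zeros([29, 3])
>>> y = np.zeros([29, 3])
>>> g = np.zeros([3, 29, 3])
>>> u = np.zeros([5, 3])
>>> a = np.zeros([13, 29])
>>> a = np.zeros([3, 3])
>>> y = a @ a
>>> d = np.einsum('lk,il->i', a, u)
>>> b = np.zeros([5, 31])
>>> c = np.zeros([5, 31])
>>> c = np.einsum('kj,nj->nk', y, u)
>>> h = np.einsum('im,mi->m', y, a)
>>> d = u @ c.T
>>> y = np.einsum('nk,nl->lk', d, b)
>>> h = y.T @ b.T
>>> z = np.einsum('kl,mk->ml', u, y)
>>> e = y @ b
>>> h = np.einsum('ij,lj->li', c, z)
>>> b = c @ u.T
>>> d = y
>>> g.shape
(3, 29, 3)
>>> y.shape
(31, 5)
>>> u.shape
(5, 3)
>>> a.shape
(3, 3)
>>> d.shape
(31, 5)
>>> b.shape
(5, 5)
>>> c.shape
(5, 3)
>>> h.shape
(31, 5)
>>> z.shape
(31, 3)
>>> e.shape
(31, 31)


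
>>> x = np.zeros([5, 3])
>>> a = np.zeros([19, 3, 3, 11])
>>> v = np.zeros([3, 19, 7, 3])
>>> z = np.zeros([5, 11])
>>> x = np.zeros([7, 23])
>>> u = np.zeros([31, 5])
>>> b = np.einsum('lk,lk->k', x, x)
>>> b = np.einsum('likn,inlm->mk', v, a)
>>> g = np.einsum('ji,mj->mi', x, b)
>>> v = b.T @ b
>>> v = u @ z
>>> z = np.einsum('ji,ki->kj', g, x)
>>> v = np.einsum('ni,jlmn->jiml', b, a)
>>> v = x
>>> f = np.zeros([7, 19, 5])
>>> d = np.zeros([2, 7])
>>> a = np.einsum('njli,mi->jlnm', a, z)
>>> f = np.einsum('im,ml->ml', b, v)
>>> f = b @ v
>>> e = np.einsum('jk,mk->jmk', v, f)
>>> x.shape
(7, 23)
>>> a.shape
(3, 3, 19, 7)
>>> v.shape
(7, 23)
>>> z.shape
(7, 11)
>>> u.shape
(31, 5)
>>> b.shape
(11, 7)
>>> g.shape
(11, 23)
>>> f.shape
(11, 23)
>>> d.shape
(2, 7)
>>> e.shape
(7, 11, 23)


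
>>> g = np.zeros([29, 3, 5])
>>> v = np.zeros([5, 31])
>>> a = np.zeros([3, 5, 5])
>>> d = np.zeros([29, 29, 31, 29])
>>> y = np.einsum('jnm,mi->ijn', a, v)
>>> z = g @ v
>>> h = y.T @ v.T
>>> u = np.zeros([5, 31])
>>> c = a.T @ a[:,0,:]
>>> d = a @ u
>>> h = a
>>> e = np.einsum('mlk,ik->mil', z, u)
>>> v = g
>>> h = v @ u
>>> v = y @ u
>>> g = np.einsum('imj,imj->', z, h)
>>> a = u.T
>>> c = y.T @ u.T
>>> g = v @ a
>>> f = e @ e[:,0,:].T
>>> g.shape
(31, 3, 5)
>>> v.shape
(31, 3, 31)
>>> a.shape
(31, 5)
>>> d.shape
(3, 5, 31)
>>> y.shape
(31, 3, 5)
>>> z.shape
(29, 3, 31)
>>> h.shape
(29, 3, 31)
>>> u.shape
(5, 31)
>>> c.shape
(5, 3, 5)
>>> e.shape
(29, 5, 3)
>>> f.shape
(29, 5, 29)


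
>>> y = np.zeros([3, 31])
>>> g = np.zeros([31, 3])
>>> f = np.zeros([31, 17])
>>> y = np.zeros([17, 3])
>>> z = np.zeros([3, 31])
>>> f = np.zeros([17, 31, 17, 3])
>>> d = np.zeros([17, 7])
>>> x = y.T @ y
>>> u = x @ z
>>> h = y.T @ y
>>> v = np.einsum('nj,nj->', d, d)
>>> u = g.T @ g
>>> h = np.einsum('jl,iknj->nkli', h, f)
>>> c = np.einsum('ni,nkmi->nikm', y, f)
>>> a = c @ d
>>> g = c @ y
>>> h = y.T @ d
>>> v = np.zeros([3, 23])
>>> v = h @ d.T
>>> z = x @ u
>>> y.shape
(17, 3)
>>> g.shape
(17, 3, 31, 3)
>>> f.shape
(17, 31, 17, 3)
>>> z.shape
(3, 3)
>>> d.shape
(17, 7)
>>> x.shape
(3, 3)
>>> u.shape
(3, 3)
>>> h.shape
(3, 7)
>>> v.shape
(3, 17)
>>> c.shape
(17, 3, 31, 17)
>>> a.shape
(17, 3, 31, 7)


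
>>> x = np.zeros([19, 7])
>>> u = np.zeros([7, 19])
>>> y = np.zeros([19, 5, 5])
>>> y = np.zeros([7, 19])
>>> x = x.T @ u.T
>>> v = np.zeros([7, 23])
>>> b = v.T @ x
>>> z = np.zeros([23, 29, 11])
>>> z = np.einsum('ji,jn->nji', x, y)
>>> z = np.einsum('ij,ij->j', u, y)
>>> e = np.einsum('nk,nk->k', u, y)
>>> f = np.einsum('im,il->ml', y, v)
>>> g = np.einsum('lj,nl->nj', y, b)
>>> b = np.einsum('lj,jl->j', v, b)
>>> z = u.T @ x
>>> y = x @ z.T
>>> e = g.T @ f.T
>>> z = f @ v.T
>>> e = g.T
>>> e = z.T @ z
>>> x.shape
(7, 7)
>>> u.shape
(7, 19)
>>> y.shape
(7, 19)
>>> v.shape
(7, 23)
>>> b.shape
(23,)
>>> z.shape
(19, 7)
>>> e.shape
(7, 7)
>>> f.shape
(19, 23)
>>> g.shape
(23, 19)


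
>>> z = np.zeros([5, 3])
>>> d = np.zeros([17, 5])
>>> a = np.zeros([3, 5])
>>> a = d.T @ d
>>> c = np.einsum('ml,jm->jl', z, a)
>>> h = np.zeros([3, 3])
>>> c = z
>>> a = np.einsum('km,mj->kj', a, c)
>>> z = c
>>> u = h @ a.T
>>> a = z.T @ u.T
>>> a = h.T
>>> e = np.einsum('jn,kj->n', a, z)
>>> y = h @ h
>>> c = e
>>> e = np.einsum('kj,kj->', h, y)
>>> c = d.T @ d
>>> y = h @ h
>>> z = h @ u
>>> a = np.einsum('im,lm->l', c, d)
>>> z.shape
(3, 5)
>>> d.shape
(17, 5)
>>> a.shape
(17,)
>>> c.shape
(5, 5)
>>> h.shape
(3, 3)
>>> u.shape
(3, 5)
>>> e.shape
()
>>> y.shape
(3, 3)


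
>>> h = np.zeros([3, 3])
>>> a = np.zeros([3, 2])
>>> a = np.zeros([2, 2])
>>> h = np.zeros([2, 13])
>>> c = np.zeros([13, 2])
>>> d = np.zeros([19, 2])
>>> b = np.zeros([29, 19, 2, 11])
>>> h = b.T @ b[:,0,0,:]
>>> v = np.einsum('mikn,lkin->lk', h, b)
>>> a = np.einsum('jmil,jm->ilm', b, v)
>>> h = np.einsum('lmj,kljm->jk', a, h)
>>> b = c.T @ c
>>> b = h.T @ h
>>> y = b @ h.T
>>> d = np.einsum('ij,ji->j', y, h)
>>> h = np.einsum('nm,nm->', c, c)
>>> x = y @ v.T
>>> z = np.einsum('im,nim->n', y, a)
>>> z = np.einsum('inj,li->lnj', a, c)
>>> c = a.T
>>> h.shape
()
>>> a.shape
(2, 11, 19)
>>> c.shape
(19, 11, 2)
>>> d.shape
(19,)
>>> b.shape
(11, 11)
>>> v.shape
(29, 19)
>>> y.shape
(11, 19)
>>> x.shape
(11, 29)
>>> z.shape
(13, 11, 19)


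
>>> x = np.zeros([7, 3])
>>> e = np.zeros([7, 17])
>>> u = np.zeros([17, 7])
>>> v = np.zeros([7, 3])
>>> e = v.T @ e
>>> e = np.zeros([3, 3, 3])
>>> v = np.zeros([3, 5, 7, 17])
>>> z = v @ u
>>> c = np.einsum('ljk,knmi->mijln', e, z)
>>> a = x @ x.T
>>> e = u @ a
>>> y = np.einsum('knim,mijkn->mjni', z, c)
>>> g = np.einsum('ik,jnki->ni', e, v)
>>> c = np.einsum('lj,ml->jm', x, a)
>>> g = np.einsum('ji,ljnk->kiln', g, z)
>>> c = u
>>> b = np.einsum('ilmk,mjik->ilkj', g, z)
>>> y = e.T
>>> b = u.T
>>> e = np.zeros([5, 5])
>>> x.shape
(7, 3)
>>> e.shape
(5, 5)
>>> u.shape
(17, 7)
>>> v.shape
(3, 5, 7, 17)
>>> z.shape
(3, 5, 7, 7)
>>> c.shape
(17, 7)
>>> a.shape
(7, 7)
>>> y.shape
(7, 17)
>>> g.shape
(7, 17, 3, 7)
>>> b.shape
(7, 17)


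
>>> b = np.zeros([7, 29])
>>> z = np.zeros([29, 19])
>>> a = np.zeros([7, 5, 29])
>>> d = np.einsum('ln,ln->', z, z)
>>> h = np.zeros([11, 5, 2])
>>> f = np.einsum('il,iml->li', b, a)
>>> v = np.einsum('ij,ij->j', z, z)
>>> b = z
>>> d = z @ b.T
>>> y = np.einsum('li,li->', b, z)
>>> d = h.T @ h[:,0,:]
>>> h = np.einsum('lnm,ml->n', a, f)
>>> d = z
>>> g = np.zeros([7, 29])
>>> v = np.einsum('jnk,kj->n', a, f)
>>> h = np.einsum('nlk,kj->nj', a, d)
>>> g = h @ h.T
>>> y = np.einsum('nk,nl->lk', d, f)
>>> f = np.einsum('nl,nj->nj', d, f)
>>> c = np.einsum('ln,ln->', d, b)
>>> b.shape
(29, 19)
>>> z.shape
(29, 19)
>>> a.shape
(7, 5, 29)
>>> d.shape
(29, 19)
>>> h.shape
(7, 19)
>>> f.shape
(29, 7)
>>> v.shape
(5,)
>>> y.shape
(7, 19)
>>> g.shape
(7, 7)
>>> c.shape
()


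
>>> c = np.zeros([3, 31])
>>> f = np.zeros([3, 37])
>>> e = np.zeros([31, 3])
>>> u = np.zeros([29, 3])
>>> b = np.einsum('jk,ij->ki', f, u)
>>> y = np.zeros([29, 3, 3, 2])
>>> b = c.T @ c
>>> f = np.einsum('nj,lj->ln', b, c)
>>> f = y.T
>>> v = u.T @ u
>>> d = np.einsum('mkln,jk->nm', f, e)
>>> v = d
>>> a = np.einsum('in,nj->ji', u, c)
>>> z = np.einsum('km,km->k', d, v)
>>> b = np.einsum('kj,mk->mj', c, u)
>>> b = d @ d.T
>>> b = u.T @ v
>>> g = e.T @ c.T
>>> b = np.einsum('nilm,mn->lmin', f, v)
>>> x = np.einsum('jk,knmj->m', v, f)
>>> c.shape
(3, 31)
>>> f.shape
(2, 3, 3, 29)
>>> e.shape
(31, 3)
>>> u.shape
(29, 3)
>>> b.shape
(3, 29, 3, 2)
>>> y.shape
(29, 3, 3, 2)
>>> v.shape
(29, 2)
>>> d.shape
(29, 2)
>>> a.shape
(31, 29)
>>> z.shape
(29,)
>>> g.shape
(3, 3)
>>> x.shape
(3,)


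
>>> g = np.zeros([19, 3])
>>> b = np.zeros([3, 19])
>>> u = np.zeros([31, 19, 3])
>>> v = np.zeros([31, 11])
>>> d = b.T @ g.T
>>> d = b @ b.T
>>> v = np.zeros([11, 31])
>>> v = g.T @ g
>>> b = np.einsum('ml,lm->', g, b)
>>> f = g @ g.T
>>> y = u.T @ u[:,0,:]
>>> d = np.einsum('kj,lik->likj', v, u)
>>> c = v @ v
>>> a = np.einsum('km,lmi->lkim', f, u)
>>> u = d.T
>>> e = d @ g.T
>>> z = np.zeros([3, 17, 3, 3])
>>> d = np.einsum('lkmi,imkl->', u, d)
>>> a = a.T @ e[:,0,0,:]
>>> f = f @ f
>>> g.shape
(19, 3)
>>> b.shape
()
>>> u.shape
(3, 3, 19, 31)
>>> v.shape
(3, 3)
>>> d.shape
()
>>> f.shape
(19, 19)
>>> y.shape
(3, 19, 3)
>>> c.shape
(3, 3)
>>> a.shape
(19, 3, 19, 19)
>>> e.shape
(31, 19, 3, 19)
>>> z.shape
(3, 17, 3, 3)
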